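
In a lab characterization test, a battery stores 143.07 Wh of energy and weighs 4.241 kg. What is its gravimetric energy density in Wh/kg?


ED = E / m = 143.07 / 4.241 = 33.73 Wh/kg

33.73 Wh/kg


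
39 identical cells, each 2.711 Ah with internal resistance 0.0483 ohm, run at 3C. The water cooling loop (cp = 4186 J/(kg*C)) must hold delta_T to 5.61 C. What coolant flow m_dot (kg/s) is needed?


Step 1: I = 3 * 2.711 = 8.133 A
Step 2: Q_cell = I^2 * R = 8.133^2 * 0.0483 = 3.1948 W
Step 3: Q_total = 39 * 3.1948 = 124.6 W
Step 4: m_dot = Q_total / (cp * dT) = 124.6 / (4186 * 5.61) = 0.005306 kg/s

0.005306 kg/s


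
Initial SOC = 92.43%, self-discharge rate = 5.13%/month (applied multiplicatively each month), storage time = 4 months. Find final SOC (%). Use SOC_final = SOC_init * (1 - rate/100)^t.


Monthly retention factor = 1 - 5.13/100 = 0.9487
Over 4 months: factor^4 = 0.81006
SOC_final = 92.43 * 0.81006 = 74.87%

74.87%


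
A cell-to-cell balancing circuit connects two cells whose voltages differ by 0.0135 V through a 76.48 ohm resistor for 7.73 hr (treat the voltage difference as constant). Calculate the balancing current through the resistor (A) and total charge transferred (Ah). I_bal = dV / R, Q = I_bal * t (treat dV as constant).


I_bal = dV / R = 0.0135 / 76.48 = 1.7652e-04 A
Q = I_bal * t = 1.7652e-04 * 7.73 = 0.001364 Ah

I=1.7652e-04 A, Q=0.001364 Ah


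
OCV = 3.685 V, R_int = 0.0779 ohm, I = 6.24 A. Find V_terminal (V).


IR drop = 6.24 * 0.0779 = 0.4861 V
V = 3.685 - 0.4861 = 3.199 V

3.199 V


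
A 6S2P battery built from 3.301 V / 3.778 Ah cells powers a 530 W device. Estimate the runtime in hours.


Step 1: E_pack = Ns * V_cell * Np * C_cell = 6 * 3.301 * 2 * 3.778 = 149.65 Wh
Step 2: t = E_pack / P = 149.65 / 530 = 0.2824 hr

0.2824 hr


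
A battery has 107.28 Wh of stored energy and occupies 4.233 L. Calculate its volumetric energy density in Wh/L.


Volumetric ED = 107.28 Wh / 4.233 L = 25.34 Wh/L

25.34 Wh/L


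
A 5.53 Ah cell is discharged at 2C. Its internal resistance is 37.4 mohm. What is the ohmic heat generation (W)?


Convert: R = 37.4 mohm = 0.0374 ohm
Step 1: I = C_rate * capacity = 2 * 5.53 = 11.06 A
Step 2: Q = I^2 * R = 11.06^2 * 0.0374 = 122.32 * 0.0374 = 4.575 W

4.575 W


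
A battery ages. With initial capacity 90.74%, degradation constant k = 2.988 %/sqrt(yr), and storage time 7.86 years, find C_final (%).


Step 1: sqrt(7.86 yr) = 2.8036
Step 2: drop = 2.988 * 2.8036 = 8.3772
Step 3: C_final = 90.74 - 8.3772 = 82.36%

82.36%


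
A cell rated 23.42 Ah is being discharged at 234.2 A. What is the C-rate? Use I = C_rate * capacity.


Rearranging: C_rate = 234.2 / 23.42 = 10C

10C


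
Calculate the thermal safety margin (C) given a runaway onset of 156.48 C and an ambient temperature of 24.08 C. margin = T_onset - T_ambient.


margin = T_onset - T_ambient = 156.48 - 24.08 = 132.4 C

132.4 C


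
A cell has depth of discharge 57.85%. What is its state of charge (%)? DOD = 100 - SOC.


SOC = 100 - DOD = 100 - 57.85 = 42.15%

42.15%


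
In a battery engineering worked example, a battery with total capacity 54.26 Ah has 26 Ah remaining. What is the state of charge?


SOC% = 26 / 54.26 * 100 = 47.92%

47.92%


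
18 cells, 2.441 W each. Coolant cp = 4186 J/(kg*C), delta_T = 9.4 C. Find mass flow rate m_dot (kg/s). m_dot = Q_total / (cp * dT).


Step 1: Total heat Q = 18 * 2.441 W = 43.938 W
Step 2: denom = cp * dT = 4186 * 9.4 = 39348
Step 3: m_dot = 43.938 / 39348 = 0.001117 kg/s

0.001117 kg/s


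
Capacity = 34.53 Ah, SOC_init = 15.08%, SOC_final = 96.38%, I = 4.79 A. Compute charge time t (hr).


delta_Ah = 34.53 * (96.38 - 15.08) / 100 = 28.073 Ah
t = delta_Ah / I = 28.073 / 4.79 = 5.861 hr

5.861 hr


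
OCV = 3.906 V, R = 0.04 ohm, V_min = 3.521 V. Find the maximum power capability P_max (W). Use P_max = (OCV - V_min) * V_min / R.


dV = OCV - V_min = 0.385 V (so I_max = dV / R)
P_max = dV * V_min / R = 0.385 * 3.521 / 0.04 = 33.89 W

33.89 W


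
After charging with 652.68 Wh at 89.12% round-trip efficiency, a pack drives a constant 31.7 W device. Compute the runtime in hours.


Step 1: E_discharge = eta/100 * E_charge = 89.12/100 * 652.68 = 581.67 Wh
Step 2: t = E_discharge / P = 581.67 / 31.7 = 18.35 hr

18.35 hr


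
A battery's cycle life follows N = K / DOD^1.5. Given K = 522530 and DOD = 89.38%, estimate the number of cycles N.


DOD^1.5 = 845.01
N = K / DOD^1.5 = 522530 / 845.01 = 618.4

618.4 cycles


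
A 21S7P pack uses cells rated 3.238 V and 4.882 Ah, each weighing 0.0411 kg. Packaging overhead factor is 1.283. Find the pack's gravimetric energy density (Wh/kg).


Step 1: V_pack = 21 * 3.238 = 67.998 V
Step 2: C_pack = 7 * 4.882 = 34.174 Ah
Step 3: E_pack = V_pack * C_pack = 67.998 * 34.174 = 2323.8 Wh
Step 4: m_pack = 21 * 7 * 0.0411 * 1.283 = 7.7515 kg
Step 5: ED = E_pack / m_pack = 2323.8 / 7.7515 = 299.8 Wh/kg

299.8 Wh/kg


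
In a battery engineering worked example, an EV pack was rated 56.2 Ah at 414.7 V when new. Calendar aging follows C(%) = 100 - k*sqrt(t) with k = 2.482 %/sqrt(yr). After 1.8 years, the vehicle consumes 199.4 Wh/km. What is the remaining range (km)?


Step 1: capacity retention = 100 - 2.482 * sqrt(1.8) = 100 - 2.482 * 1.3416 = 96.67%
Step 2: C_now = 56.2 * 96.67/100 = 54.329 Ah
Step 3: E_pack = V * C_now = 414.7 * 54.329 = 22530 Wh
Step 4: range = E_pack / consumption = 22530 / 199.4 = 113.0 km

113.0 km


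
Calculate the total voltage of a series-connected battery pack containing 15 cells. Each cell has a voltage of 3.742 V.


V_pack = n * V_cell = 15 * 3.742 = 56.13 V

56.13 V


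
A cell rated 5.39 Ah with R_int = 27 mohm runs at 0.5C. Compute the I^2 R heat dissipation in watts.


Convert: R = 27 mohm = 0.027 ohm
Step 1: I = C_rate * capacity = 0.5 * 5.39 = 2.695 A
Step 2: Q = I^2 * R = 2.695^2 * 0.027 = 7.263 * 0.027 = 0.1961 W

0.1961 W


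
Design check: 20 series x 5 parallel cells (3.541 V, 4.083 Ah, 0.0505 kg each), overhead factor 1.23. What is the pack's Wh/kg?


Step 1: V_pack = 20 * 3.541 = 70.82 V
Step 2: C_pack = 5 * 4.083 = 20.415 Ah
Step 3: E_pack = V_pack * C_pack = 70.82 * 20.415 = 1445.8 Wh
Step 4: m_pack = 20 * 5 * 0.0505 * 1.23 = 6.2115 kg
Step 5: ED = E_pack / m_pack = 1445.8 / 6.2115 = 232.8 Wh/kg

232.8 Wh/kg


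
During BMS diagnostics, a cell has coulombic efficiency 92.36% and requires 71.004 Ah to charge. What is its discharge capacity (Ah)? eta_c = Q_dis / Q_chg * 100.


Q_dis = eta/100 * Q_chg = 92.36/100 * 71.004 = 65.58 Ah

65.58 Ah


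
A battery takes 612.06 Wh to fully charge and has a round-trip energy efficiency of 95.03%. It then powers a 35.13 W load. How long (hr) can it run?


Step 1: E_discharge = eta/100 * E_charge = 95.03/100 * 612.06 = 581.64 Wh
Step 2: t = E_discharge / P = 581.64 / 35.13 = 16.56 hr

16.56 hr


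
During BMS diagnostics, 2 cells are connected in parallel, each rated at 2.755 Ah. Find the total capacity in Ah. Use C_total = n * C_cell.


Parallel capacities add: 2 * 2.755 Ah = 5.51 Ah

5.51 Ah


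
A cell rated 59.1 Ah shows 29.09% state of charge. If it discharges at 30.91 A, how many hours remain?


Step 1: remaining = SOC/100 * C_total = 29.09/100 * 59.1 = 17.192 Ah
Step 2: t = remaining / I = 17.192 / 30.91 = 0.5562 hr

0.5562 hr


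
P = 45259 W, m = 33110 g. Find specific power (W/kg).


Convert: m = 33110 g = 33.11 kg
SP = P / m = 45259 / 33.11 = 1367 W/kg

1367 W/kg


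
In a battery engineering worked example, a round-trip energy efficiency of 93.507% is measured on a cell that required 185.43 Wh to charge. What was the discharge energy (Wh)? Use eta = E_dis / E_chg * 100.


E_dis = eta/100 * E_chg = 93.507/100 * 185.43 = 173.4 Wh

173.4 Wh


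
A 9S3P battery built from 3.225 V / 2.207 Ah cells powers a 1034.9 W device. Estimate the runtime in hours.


Step 1: E_pack = Ns * V_cell * Np * C_cell = 9 * 3.225 * 3 * 2.207 = 192.17 Wh
Step 2: t = E_pack / P = 192.17 / 1034.9 = 0.1857 hr

0.1857 hr


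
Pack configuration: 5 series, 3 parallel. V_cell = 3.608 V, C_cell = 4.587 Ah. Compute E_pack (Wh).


V_pack = 5 * 3.608 = 18.04 V
C_pack = 3 * 4.587 = 13.761 Ah
E = V_pack * C_pack = 18.04 * 13.761 = 248.2 Wh

248.2 Wh


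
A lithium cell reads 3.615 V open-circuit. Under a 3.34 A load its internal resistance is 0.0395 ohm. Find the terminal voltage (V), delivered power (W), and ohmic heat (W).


Step 1: V_terminal = OCV - I*R = 3.615 - 3.34 * 0.0395 = 3.4831 V
Step 2: P_out = V_terminal * I = 3.4831 * 3.34 = 11.63 W
Step 3: Q = I^2 * R = 3.34^2 * 0.0395 = 0.4406 W

V=3.4831 V, P=11.63 W, Q=0.4406 W


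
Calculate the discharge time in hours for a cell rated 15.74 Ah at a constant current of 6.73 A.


Runtime = 15.74 Ah / 6.73 A = 2.339 hr

2.339 hr


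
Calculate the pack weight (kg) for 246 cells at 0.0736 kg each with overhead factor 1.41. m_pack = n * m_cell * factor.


Cell mass sum = 246 * 0.0736 = 18.106 kg
With overhead 1.41: m_pack = 18.106 * 1.41 = 25.53 kg

25.53 kg


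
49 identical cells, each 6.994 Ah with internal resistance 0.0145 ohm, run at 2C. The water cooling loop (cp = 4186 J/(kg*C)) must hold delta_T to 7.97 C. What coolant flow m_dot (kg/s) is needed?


Step 1: I = 2 * 6.994 = 13.988 A
Step 2: Q_cell = I^2 * R = 13.988^2 * 0.0145 = 2.8371 W
Step 3: Q_total = 49 * 2.8371 = 139.02 W
Step 4: m_dot = Q_total / (cp * dT) = 139.02 / (4186 * 7.97) = 0.004167 kg/s

0.004167 kg/s


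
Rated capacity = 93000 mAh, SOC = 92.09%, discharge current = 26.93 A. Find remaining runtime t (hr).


Convert: C_total = 93000 mAh = 93 Ah
Step 1: remaining = SOC/100 * C_total = 92.09/100 * 93 = 85.644 Ah
Step 2: t = remaining / I = 85.644 / 26.93 = 3.180 hr

3.180 hr


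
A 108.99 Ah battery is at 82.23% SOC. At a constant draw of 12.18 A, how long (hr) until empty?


Step 1: remaining = SOC/100 * C_total = 82.23/100 * 108.99 = 89.622 Ah
Step 2: t = remaining / I = 89.622 / 12.18 = 7.358 hr

7.358 hr


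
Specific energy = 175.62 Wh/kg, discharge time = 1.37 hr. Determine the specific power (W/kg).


P_specific = E / t = 175.62 / 1.37 = 128.2 W/kg

128.2 W/kg


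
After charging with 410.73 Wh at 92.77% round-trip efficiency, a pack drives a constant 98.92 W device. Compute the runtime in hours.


Step 1: E_discharge = eta/100 * E_charge = 92.77/100 * 410.73 = 381.03 Wh
Step 2: t = E_discharge / P = 381.03 / 98.92 = 3.852 hr

3.852 hr


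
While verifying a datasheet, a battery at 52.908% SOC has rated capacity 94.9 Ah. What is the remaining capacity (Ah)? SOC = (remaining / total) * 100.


remaining = SOC / 100 * total = 52.908 / 100 * 94.9 = 50.21 Ah

50.21 Ah


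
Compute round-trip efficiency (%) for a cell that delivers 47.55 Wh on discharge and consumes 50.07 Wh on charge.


eta_e = E_dis / E_chg * 100 = 47.55 / 50.07 * 100 = 94.97%

94.97%


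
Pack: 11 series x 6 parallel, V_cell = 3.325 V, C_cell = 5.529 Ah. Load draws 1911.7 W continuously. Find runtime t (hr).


Step 1: E_pack = Ns * V_cell * Np * C_cell = 11 * 3.325 * 6 * 5.529 = 1213.3 Wh
Step 2: t = E_pack / P = 1213.3 / 1911.7 = 0.6347 hr

0.6347 hr


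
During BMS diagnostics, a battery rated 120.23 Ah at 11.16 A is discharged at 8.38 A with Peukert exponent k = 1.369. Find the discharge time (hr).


t_rated = C / I_rated = 120.23 / 11.16 = 10.773 hr
(I_rated/I)^k = (1.3317)^1.369 = 1.4802
t = t_rated * (I_rated/I)^k = 10.773 * 1.4802 = 15.95 hr

15.95 hr


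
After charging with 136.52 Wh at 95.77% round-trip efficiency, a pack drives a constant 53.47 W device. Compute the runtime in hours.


Step 1: E_discharge = eta/100 * E_charge = 95.77/100 * 136.52 = 130.75 Wh
Step 2: t = E_discharge / P = 130.75 / 53.47 = 2.445 hr

2.445 hr


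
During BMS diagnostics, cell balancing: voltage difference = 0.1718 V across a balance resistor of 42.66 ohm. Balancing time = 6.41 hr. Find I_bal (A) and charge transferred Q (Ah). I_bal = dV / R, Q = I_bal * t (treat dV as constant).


I_bal = dV / R = 0.1718 / 42.66 = 0.0040272 A
Q = I_bal * t = 0.0040272 * 6.41 = 0.02581 Ah

I=0.0040272 A, Q=0.02581 Ah


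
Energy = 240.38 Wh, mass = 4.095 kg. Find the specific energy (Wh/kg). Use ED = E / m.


ED = E / m = 240.38 / 4.095 = 58.70 Wh/kg

58.70 Wh/kg


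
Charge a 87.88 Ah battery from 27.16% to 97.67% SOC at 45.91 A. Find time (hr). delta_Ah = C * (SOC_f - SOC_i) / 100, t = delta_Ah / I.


delta_Ah = 87.88 * (97.67 - 27.16) / 100 = 61.964 Ah
t = delta_Ah / I = 61.964 / 45.91 = 1.350 hr

1.350 hr


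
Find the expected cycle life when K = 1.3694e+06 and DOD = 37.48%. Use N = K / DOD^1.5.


Step 1: DOD^1.5 = 37.48^1.5 = 229.46
Step 2: N = 1.3694e+06 / 229.46 = 5968 cycles

5968 cycles


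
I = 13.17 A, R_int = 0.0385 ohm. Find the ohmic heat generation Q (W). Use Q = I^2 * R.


I^2 = 173.45
Q = 173.45 * 0.0385 = 6.678 W

6.678 W


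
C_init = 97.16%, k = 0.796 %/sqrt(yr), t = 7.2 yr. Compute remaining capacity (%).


sqrt(t) = sqrt(7.2) = 2.6833
C_final = 97.16 - 0.796 * 2.6833 = 95.02%

95.02%


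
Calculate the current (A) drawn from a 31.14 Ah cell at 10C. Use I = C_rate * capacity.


I = C_rate * capacity = 10 * 31.14 = 311.4 A

311.4 A


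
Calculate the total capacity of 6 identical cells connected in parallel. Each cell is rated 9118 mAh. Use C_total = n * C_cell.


Convert: C_cell = 9118 mAh = 9.118 Ah
C_total = 6 * 9.118 = 54.708 Ah

54.708 Ah


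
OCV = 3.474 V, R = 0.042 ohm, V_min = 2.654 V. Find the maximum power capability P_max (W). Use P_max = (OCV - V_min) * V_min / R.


dV = OCV - V_min = 0.82 V (so I_max = dV / R)
P_max = dV * V_min / R = 0.82 * 2.654 / 0.042 = 51.82 W

51.82 W


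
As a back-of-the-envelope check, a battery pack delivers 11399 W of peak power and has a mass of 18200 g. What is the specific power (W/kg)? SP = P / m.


Convert: m = 18200 g = 18.2 kg
SP = P / m = 11399 / 18.2 = 626.3 W/kg

626.3 W/kg


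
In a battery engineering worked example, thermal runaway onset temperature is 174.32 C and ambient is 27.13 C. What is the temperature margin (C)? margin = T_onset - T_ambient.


margin = T_onset - T_ambient = 174.32 - 27.13 = 147.19 C

147.19 C


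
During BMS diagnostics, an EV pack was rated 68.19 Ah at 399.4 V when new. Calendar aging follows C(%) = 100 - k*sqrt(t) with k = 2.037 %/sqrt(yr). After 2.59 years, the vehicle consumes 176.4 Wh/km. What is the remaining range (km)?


Step 1: capacity retention = 100 - 2.037 * sqrt(2.59) = 100 - 2.037 * 1.6093 = 96.722%
Step 2: C_now = 68.19 * 96.722/100 = 65.955 Ah
Step 3: E_pack = V * C_now = 399.4 * 65.955 = 26342 Wh
Step 4: range = E_pack / consumption = 26342 / 176.4 = 149.3 km

149.3 km


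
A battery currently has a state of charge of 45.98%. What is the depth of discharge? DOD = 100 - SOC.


DOD = 100 - SOC = 100 - 45.98 = 54.02%

54.02%


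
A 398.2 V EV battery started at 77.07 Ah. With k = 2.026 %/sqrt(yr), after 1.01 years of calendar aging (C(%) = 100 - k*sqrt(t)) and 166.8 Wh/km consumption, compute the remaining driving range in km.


Step 1: capacity retention = 100 - 2.026 * sqrt(1.01) = 100 - 2.026 * 1.005 = 97.964%
Step 2: C_now = 77.07 * 97.964/100 = 75.501 Ah
Step 3: E_pack = V * C_now = 398.2 * 75.501 = 30064 Wh
Step 4: range = E_pack / consumption = 30064 / 166.8 = 180.2 km

180.2 km


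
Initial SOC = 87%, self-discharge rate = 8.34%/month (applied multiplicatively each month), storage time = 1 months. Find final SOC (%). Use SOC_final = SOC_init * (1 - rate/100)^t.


decay = (1 - 8.34/100)^1 = 0.9166
SOC_final = 87 * 0.9166 = 79.74%

79.74%


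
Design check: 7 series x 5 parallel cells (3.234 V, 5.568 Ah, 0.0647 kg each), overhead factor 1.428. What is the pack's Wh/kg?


Step 1: V_pack = 7 * 3.234 = 22.638 V
Step 2: C_pack = 5 * 5.568 = 27.84 Ah
Step 3: E_pack = V_pack * C_pack = 22.638 * 27.84 = 630.24 Wh
Step 4: m_pack = 7 * 5 * 0.0647 * 1.428 = 3.2337 kg
Step 5: ED = E_pack / m_pack = 630.24 / 3.2337 = 194.9 Wh/kg

194.9 Wh/kg


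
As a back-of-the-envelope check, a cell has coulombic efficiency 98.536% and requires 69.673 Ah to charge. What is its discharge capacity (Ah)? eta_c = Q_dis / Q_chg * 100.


Q_dis = eta/100 * Q_chg = 98.536/100 * 69.673 = 68.65 Ah

68.65 Ah


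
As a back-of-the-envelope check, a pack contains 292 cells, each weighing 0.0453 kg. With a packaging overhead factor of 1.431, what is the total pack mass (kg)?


Cell mass sum = 292 * 0.0453 = 13.228 kg
With overhead 1.431: m_pack = 13.228 * 1.431 = 18.93 kg

18.93 kg


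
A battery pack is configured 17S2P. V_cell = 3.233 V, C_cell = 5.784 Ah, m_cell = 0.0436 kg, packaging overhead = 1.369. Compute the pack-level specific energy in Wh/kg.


Step 1: V_pack = 17 * 3.233 = 54.961 V
Step 2: C_pack = 2 * 5.784 = 11.568 Ah
Step 3: E_pack = V_pack * C_pack = 54.961 * 11.568 = 635.79 Wh
Step 4: m_pack = 17 * 2 * 0.0436 * 1.369 = 2.0294 kg
Step 5: ED = E_pack / m_pack = 635.79 / 2.0294 = 313.3 Wh/kg

313.3 Wh/kg


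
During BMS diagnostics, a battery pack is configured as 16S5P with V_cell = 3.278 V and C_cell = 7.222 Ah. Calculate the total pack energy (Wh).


V_pack = 16 * 3.278 = 52.448 V
C_pack = 5 * 7.222 = 36.11 Ah
E = V_pack * C_pack = 52.448 * 36.11 = 1894 Wh

1894 Wh


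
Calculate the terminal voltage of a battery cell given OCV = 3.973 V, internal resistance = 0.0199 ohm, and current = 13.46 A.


IR drop = 13.46 * 0.0199 = 0.26785 V
V = 3.973 - 0.26785 = 3.705 V

3.705 V


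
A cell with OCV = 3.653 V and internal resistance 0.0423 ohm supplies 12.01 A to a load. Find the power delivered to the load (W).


Step 1: V_terminal = OCV - I*R = 3.653 - 12.01 * 0.0423 = 3.145 V
Step 2: P_out = V_terminal * I = 3.145 * 12.01 = 37.77 W

37.77 W


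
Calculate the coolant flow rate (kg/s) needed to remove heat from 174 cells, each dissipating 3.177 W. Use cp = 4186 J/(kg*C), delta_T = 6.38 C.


Q_total = 174 * 3.177 = 552.8 W
m_dot = Q_total / (cp * dT) = 552.8 / (4186 * 6.38) = 0.02070 kg/s

0.02070 kg/s


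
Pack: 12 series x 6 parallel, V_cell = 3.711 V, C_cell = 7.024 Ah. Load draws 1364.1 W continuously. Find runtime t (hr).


Step 1: E_pack = Ns * V_cell * Np * C_cell = 12 * 3.711 * 6 * 7.024 = 1876.8 Wh
Step 2: t = E_pack / P = 1876.8 / 1364.1 = 1.376 hr

1.376 hr


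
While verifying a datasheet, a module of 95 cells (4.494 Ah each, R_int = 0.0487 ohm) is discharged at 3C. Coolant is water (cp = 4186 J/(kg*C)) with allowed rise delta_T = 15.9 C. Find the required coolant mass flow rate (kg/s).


Step 1: I = 3 * 4.494 = 13.482 A
Step 2: Q_cell = I^2 * R = 13.482^2 * 0.0487 = 8.8519 W
Step 3: Q_total = 95 * 8.8519 = 840.93 W
Step 4: m_dot = Q_total / (cp * dT) = 840.93 / (4186 * 15.9) = 0.01263 kg/s

0.01263 kg/s


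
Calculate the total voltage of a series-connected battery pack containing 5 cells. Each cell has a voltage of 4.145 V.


With 5 cells in series at 4.145 V each, V_pack = 20.725 V

20.725 V


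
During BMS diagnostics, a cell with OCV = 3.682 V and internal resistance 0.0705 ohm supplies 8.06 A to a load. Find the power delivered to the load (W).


Step 1: V_terminal = OCV - I*R = 3.682 - 8.06 * 0.0705 = 3.1138 V
Step 2: P_out = V_terminal * I = 3.1138 * 8.06 = 25.10 W

25.10 W


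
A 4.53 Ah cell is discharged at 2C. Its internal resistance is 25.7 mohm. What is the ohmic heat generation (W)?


Convert: R = 25.7 mohm = 0.0257 ohm
Step 1: I = C_rate * capacity = 2 * 4.53 = 9.06 A
Step 2: Q = I^2 * R = 9.06^2 * 0.0257 = 82.084 * 0.0257 = 2.110 W

2.110 W


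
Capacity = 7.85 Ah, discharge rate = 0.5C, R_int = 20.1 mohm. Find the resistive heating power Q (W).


Convert: R = 20.1 mohm = 0.0201 ohm
Step 1: I = C_rate * capacity = 0.5 * 7.85 = 3.925 A
Step 2: Q = I^2 * R = 3.925^2 * 0.0201 = 15.406 * 0.0201 = 0.3097 W

0.3097 W


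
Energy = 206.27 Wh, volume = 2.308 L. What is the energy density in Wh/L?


ED = E / V = 206.27 / 2.308 = 89.37 Wh/L

89.37 Wh/L


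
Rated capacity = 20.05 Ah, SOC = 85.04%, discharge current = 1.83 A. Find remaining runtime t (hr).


Step 1: remaining = SOC/100 * C_total = 85.04/100 * 20.05 = 17.051 Ah
Step 2: t = remaining / I = 17.051 / 1.83 = 9.317 hr

9.317 hr


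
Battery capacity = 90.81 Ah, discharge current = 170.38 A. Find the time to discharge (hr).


Runtime = 90.81 Ah / 170.38 A = 0.5330 hr

0.5330 hr


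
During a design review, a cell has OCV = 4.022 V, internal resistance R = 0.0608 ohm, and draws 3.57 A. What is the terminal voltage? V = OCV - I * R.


V = OCV - I*R = 4.022 - 3.57 * 0.0608 = 3.805 V

3.805 V


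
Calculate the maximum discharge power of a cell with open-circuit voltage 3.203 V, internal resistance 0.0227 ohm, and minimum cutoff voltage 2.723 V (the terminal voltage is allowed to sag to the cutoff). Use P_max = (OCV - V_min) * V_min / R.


dV = OCV - V_min = 0.48 V (so I_max = dV / R)
P_max = dV * V_min / R = 0.48 * 2.723 / 0.0227 = 57.58 W

57.58 W


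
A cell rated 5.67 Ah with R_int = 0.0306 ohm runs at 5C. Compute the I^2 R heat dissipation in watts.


Step 1: I = C_rate * capacity = 5 * 5.67 = 28.35 A
Step 2: Q = I^2 * R = 28.35^2 * 0.0306 = 803.72 * 0.0306 = 24.59 W

24.59 W


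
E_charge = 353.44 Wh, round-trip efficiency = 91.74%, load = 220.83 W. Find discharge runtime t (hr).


Step 1: E_discharge = eta/100 * E_charge = 91.74/100 * 353.44 = 324.25 Wh
Step 2: t = E_discharge / P = 324.25 / 220.83 = 1.468 hr

1.468 hr


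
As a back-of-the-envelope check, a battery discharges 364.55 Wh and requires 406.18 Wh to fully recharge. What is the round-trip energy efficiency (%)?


Round-trip efficiency = 364.55/406.18 * 100% = 89.75%

89.75%


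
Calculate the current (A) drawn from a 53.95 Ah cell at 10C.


At 10C: I = 10 * 53.95 Ah = 539.5 A

539.5 A


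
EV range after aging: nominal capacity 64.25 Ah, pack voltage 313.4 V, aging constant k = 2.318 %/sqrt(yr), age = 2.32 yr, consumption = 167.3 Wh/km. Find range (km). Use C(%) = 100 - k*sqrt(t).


Step 1: capacity retention = 100 - 2.318 * sqrt(2.32) = 100 - 2.318 * 1.5232 = 96.469%
Step 2: C_now = 64.25 * 96.469/100 = 61.981 Ah
Step 3: E_pack = V * C_now = 313.4 * 61.981 = 19425 Wh
Step 4: range = E_pack / consumption = 19425 / 167.3 = 116.1 km

116.1 km


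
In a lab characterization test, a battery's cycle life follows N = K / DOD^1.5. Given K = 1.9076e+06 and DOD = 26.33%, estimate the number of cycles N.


DOD^1.5 = 135.11
N = K / DOD^1.5 = 1.9076e+06 / 135.11 = 14120

14120 cycles


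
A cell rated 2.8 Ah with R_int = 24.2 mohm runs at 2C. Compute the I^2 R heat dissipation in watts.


Convert: R = 24.2 mohm = 0.0242 ohm
Step 1: I = C_rate * capacity = 2 * 2.8 = 5.6 A
Step 2: Q = I^2 * R = 5.6^2 * 0.0242 = 31.36 * 0.0242 = 0.7589 W

0.7589 W


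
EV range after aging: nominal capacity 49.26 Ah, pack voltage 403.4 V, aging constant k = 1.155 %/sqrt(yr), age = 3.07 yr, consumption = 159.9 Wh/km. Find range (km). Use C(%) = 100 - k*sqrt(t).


Step 1: capacity retention = 100 - 1.155 * sqrt(3.07) = 100 - 1.155 * 1.7521 = 97.976%
Step 2: C_now = 49.26 * 97.976/100 = 48.263 Ah
Step 3: E_pack = V * C_now = 403.4 * 48.263 = 19469 Wh
Step 4: range = E_pack / consumption = 19469 / 159.9 = 121.8 km

121.8 km


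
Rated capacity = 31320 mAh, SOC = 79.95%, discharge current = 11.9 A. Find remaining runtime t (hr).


Convert: C_total = 31320 mAh = 31.32 Ah
Step 1: remaining = SOC/100 * C_total = 79.95/100 * 31.32 = 25.04 Ah
Step 2: t = remaining / I = 25.04 / 11.9 = 2.104 hr

2.104 hr


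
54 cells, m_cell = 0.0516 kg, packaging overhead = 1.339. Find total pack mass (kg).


Cell mass sum = 54 * 0.0516 = 2.7864 kg
With overhead 1.339: m_pack = 2.7864 * 1.339 = 3.731 kg

3.731 kg


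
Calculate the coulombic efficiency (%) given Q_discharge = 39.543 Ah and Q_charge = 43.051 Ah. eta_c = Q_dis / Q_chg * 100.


eta_c = Q_dis / Q_chg * 100 = 39.543 / 43.051 * 100 = 91.85%

91.85%


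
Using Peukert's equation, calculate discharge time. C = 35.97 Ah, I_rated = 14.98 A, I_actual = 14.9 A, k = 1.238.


Step 1: t_rated = C / I_rated = 35.97 / 14.98 = 2.4012 hr
Step 2: ratio = 14.98 / 14.9 = 1.0054
Step 3: ratio^k = 1.0054^1.238 = 1.0067
Step 4: t = t_rated * ratio^k = 2.4012 * 1.0067 = 2.417 hr

2.417 hr


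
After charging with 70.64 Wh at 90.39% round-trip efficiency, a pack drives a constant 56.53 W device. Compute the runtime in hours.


Step 1: E_discharge = eta/100 * E_charge = 90.39/100 * 70.64 = 63.851 Wh
Step 2: t = E_discharge / P = 63.851 / 56.53 = 1.130 hr

1.130 hr


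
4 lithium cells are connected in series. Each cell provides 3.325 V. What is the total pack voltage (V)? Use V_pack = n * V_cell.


With 4 cells in series at 3.325 V each, V_pack = 13.3 V

13.3 V


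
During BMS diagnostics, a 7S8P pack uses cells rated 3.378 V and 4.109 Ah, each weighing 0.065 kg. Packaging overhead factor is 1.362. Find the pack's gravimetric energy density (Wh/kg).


Step 1: V_pack = 7 * 3.378 = 23.646 V
Step 2: C_pack = 8 * 4.109 = 32.872 Ah
Step 3: E_pack = V_pack * C_pack = 23.646 * 32.872 = 777.29 Wh
Step 4: m_pack = 7 * 8 * 0.065 * 1.362 = 4.9577 kg
Step 5: ED = E_pack / m_pack = 777.29 / 4.9577 = 156.8 Wh/kg

156.8 Wh/kg


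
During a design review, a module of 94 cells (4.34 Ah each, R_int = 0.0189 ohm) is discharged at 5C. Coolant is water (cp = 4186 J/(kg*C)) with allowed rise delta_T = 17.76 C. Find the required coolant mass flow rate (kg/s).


Step 1: I = 5 * 4.34 = 21.7 A
Step 2: Q_cell = I^2 * R = 21.7^2 * 0.0189 = 8.8998 W
Step 3: Q_total = 94 * 8.8998 = 836.58 W
Step 4: m_dot = Q_total / (cp * dT) = 836.58 / (4186 * 17.76) = 0.01125 kg/s

0.01125 kg/s


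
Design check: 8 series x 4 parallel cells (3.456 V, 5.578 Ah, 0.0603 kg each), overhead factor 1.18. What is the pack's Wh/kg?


Step 1: V_pack = 8 * 3.456 = 27.648 V
Step 2: C_pack = 4 * 5.578 = 22.312 Ah
Step 3: E_pack = V_pack * C_pack = 27.648 * 22.312 = 616.88 Wh
Step 4: m_pack = 8 * 4 * 0.0603 * 1.18 = 2.2769 kg
Step 5: ED = E_pack / m_pack = 616.88 / 2.2769 = 270.9 Wh/kg

270.9 Wh/kg


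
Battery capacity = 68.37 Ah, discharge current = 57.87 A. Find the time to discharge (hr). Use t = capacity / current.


t = capacity / current = 68.37 / 57.87 = 1.181 hr

1.181 hr


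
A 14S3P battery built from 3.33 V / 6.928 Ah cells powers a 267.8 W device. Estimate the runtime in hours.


Step 1: E_pack = Ns * V_cell * Np * C_cell = 14 * 3.33 * 3 * 6.928 = 968.95 Wh
Step 2: t = E_pack / P = 968.95 / 267.8 = 3.618 hr

3.618 hr


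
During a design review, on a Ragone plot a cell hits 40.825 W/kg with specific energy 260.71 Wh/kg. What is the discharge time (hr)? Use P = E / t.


t = E / P = 260.71 / 40.825 = 6.386 hr

6.386 hr


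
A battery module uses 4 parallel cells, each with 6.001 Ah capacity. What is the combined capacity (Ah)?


Parallel capacities add: 4 * 6.001 Ah = 24.004 Ah

24.004 Ah


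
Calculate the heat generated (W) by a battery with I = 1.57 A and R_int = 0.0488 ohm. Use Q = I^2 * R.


I^2 = 2.4649
Q = 2.4649 * 0.0488 = 0.1203 W

0.1203 W


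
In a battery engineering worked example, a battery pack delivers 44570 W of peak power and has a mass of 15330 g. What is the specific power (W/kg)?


Convert: m = 15330 g = 15.33 kg
SP = P / m = 44570 / 15.33 = 2907 W/kg

2907 W/kg


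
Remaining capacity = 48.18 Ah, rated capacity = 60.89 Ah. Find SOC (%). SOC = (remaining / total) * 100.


SOC = (remaining / total) * 100 = (48.18 / 60.89) * 100 = 79.13%

79.13%


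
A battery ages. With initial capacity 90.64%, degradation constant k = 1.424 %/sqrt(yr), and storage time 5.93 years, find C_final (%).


Step 1: sqrt(5.93 yr) = 2.4352
Step 2: drop = 1.424 * 2.4352 = 3.4677
Step 3: C_final = 90.64 - 3.4677 = 87.17%

87.17%


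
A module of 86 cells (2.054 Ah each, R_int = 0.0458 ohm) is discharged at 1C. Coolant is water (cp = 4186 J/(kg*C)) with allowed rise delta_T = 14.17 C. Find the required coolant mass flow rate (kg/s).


Step 1: I = 1 * 2.054 = 2.054 A
Step 2: Q_cell = I^2 * R = 2.054^2 * 0.0458 = 0.19323 W
Step 3: Q_total = 86 * 0.19323 = 16.618 W
Step 4: m_dot = Q_total / (cp * dT) = 16.618 / (4186 * 14.17) = 2.802e-04 kg/s

2.802e-04 kg/s


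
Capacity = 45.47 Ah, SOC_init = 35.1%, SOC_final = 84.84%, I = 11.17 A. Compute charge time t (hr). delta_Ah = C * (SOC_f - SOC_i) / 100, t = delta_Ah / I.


Step 1: dSOC = 84.84% - 35.1% = 49.74%
Step 2: delta_Ah = 45.47 * 49.74 / 100 = 22.617 Ah
Step 3: t = 22.617 / 11.17 = 2.025 hr

2.025 hr


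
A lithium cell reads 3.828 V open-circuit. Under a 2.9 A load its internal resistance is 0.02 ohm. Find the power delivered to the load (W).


Step 1: V_terminal = OCV - I*R = 3.828 - 2.9 * 0.02 = 3.77 V
Step 2: P_out = V_terminal * I = 3.77 * 2.9 = 10.93 W

10.93 W


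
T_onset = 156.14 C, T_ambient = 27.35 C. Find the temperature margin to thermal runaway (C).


margin = T_onset - T_ambient = 156.14 - 27.35 = 128.79 C

128.79 C


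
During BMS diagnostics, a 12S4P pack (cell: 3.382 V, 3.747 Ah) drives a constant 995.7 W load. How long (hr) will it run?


Step 1: E_pack = Ns * V_cell * Np * C_cell = 12 * 3.382 * 4 * 3.747 = 608.27 Wh
Step 2: t = E_pack / P = 608.27 / 995.7 = 0.6109 hr

0.6109 hr


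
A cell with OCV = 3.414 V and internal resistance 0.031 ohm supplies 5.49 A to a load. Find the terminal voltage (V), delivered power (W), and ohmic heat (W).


Step 1: V_terminal = OCV - I*R = 3.414 - 5.49 * 0.031 = 3.2438 V
Step 2: P_out = V_terminal * I = 3.2438 * 5.49 = 17.81 W
Step 3: Q = I^2 * R = 5.49^2 * 0.031 = 0.9343 W

V=3.2438 V, P=17.81 W, Q=0.9343 W


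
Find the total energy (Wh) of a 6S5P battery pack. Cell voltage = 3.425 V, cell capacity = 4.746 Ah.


E = Ns * Vcell * Np * Ccell = 6 * 3.425 * 5 * 4.746 = 487.7 Wh

487.7 Wh


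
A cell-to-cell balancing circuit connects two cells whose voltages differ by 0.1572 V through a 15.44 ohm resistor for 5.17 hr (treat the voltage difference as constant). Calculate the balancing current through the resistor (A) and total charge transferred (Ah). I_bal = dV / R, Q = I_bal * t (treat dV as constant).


I_bal = dV / R = 0.1572 / 15.44 = 0.010181 A
Q = I_bal * t = 0.010181 * 5.17 = 0.05264 Ah

I=0.010181 A, Q=0.05264 Ah


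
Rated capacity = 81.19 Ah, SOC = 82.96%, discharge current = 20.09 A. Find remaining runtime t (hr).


Step 1: remaining = SOC/100 * C_total = 82.96/100 * 81.19 = 67.355 Ah
Step 2: t = remaining / I = 67.355 / 20.09 = 3.353 hr

3.353 hr


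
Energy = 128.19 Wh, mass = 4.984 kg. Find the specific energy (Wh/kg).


ED = E / m = 128.19 / 4.984 = 25.72 Wh/kg

25.72 Wh/kg


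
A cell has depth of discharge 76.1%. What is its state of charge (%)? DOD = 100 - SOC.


SOC = 100 - DOD = 100 - 76.1 = 23.9%

23.9%


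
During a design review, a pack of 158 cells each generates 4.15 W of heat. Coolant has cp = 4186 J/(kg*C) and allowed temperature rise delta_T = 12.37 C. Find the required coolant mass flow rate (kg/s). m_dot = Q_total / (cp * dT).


Step 1: Total heat Q = 158 * 4.15 W = 655.7 W
Step 2: denom = cp * dT = 4186 * 12.37 = 51781
Step 3: m_dot = 655.7 / 51781 = 0.01266 kg/s

0.01266 kg/s


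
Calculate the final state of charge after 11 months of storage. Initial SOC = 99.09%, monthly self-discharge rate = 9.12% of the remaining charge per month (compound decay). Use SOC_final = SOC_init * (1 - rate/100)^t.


decay = (1 - 9.12/100)^11 = 0.34926
SOC_final = 99.09 * 0.34926 = 34.61%

34.61%


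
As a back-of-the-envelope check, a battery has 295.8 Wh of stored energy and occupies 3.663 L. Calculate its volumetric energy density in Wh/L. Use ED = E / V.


ED = E / V = 295.8 / 3.663 = 80.75 Wh/L

80.75 Wh/L


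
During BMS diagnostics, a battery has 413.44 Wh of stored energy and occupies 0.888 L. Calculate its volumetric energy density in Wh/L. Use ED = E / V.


Volumetric ED = 413.44 Wh / 0.888 L = 465.6 Wh/L

465.6 Wh/L


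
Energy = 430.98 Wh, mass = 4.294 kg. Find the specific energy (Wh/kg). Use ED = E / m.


Specific energy = 430.98 Wh / 4.294 kg = 100.4 Wh/kg

100.4 Wh/kg


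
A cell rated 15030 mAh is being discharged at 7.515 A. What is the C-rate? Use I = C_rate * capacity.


Convert: capacity = 15030 mAh = 15.03 Ah
Rearranging: C_rate = 7.515 / 15.03 = 0.5C

0.5C


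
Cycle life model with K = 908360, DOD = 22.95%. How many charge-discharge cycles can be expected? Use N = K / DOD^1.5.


Step 1: DOD^1.5 = 22.95^1.5 = 109.94
Step 2: N = 908360 / 109.94 = 8262 cycles

8262 cycles


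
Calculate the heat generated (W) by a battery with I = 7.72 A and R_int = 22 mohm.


Convert: R = 22 mohm = 0.022 ohm
I^2 = 59.598
Q = 59.598 * 0.022 = 1.311 W

1.311 W


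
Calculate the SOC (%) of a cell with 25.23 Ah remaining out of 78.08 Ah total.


SOC = (remaining / total) * 100 = (25.23 / 78.08) * 100 = 32.31%

32.31%


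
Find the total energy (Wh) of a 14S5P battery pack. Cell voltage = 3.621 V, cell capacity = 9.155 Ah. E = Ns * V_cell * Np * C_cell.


E = Ns * Vcell * Np * Ccell = 14 * 3.621 * 5 * 9.155 = 2321 Wh

2321 Wh


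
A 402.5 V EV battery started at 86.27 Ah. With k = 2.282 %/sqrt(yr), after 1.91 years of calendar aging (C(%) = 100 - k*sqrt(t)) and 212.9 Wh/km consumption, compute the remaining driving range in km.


Step 1: capacity retention = 100 - 2.282 * sqrt(1.91) = 100 - 2.282 * 1.382 = 96.846%
Step 2: C_now = 86.27 * 96.846/100 = 83.549 Ah
Step 3: E_pack = V * C_now = 402.5 * 83.549 = 33628 Wh
Step 4: range = E_pack / consumption = 33628 / 212.9 = 158.0 km

158.0 km


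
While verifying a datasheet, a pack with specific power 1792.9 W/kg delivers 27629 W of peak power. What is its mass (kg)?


m = P / SP = 27629 / 1792.9 = 15.41 kg

15.41 kg


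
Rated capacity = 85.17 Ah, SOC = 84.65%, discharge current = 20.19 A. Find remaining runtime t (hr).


Step 1: remaining = SOC/100 * C_total = 84.65/100 * 85.17 = 72.096 Ah
Step 2: t = remaining / I = 72.096 / 20.19 = 3.571 hr

3.571 hr


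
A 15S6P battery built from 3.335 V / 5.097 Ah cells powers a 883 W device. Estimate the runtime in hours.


Step 1: E_pack = Ns * V_cell * Np * C_cell = 15 * 3.335 * 6 * 5.097 = 1529.9 Wh
Step 2: t = E_pack / P = 1529.9 / 883 = 1.733 hr

1.733 hr


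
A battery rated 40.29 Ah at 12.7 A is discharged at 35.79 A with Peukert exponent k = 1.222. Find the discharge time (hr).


Step 1: t_rated = C / I_rated = 40.29 / 12.7 = 3.1724 hr
Step 2: ratio = 12.7 / 35.79 = 0.35485
Step 3: ratio^k = 0.35485^1.222 = 0.28194
Step 4: t = t_rated * ratio^k = 3.1724 * 0.28194 = 0.8944 hr

0.8944 hr


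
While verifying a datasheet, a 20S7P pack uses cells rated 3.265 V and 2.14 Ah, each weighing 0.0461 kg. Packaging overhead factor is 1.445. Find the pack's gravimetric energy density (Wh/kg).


Step 1: V_pack = 20 * 3.265 = 65.3 V
Step 2: C_pack = 7 * 2.14 = 14.98 Ah
Step 3: E_pack = V_pack * C_pack = 65.3 * 14.98 = 978.19 Wh
Step 4: m_pack = 20 * 7 * 0.0461 * 1.445 = 9.326 kg
Step 5: ED = E_pack / m_pack = 978.19 / 9.326 = 104.9 Wh/kg

104.9 Wh/kg


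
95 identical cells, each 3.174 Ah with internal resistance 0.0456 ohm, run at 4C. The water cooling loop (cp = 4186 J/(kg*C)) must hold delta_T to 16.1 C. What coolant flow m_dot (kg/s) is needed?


Step 1: I = 4 * 3.174 = 12.696 A
Step 2: Q_cell = I^2 * R = 12.696^2 * 0.0456 = 7.3502 W
Step 3: Q_total = 95 * 7.3502 = 698.27 W
Step 4: m_dot = Q_total / (cp * dT) = 698.27 / (4186 * 16.1) = 0.01036 kg/s

0.01036 kg/s


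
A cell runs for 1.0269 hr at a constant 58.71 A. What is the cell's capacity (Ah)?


C = I * t = 58.71 * 1.0269 = 60.29 Ah

60.29 Ah


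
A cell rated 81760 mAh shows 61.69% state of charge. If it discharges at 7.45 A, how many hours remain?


Convert: C_total = 81760 mAh = 81.76 Ah
Step 1: remaining = SOC/100 * C_total = 61.69/100 * 81.76 = 50.438 Ah
Step 2: t = remaining / I = 50.438 / 7.45 = 6.770 hr

6.770 hr


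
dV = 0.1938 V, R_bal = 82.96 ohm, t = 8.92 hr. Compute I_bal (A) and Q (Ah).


First, Ohm's law: I_bal = 0.1938 V / 82.96 ohm = 0.0023361 A
Then Q = I * t = 0.0023361 A * 8.92 hr = 0.02084 Ah

I=0.0023361 A, Q=0.02084 Ah


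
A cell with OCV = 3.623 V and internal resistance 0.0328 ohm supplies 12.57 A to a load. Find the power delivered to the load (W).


Step 1: V_terminal = OCV - I*R = 3.623 - 12.57 * 0.0328 = 3.2107 V
Step 2: P_out = V_terminal * I = 3.2107 * 12.57 = 40.36 W

40.36 W


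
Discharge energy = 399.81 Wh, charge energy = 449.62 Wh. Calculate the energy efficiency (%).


Round-trip efficiency = 399.81/449.62 * 100% = 88.92%

88.92%


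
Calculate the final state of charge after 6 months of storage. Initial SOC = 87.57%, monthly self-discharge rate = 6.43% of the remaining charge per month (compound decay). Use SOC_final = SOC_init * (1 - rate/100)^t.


decay = (1 - 6.43/100)^6 = 0.67115
SOC_final = 87.57 * 0.67115 = 58.77%

58.77%


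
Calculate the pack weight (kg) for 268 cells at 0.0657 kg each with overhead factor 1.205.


Cell mass sum = 268 * 0.0657 = 17.608 kg
With overhead 1.205: m_pack = 17.608 * 1.205 = 21.22 kg

21.22 kg


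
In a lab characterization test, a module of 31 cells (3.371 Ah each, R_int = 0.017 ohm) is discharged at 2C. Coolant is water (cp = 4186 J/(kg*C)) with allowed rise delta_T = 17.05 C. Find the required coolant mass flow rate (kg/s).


Step 1: I = 2 * 3.371 = 6.742 A
Step 2: Q_cell = I^2 * R = 6.742^2 * 0.017 = 0.77273 W
Step 3: Q_total = 31 * 0.77273 = 23.955 W
Step 4: m_dot = Q_total / (cp * dT) = 23.955 / (4186 * 17.05) = 3.356e-04 kg/s

3.356e-04 kg/s


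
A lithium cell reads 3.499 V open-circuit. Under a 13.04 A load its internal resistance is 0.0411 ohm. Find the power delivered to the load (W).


Step 1: V_terminal = OCV - I*R = 3.499 - 13.04 * 0.0411 = 2.9631 V
Step 2: P_out = V_terminal * I = 2.9631 * 13.04 = 38.64 W

38.64 W


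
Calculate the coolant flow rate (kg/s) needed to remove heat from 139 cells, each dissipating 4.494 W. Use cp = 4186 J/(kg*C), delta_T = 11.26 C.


Q_total = 139 * 4.494 = 624.67 W
m_dot = Q_total / (cp * dT) = 624.67 / (4186 * 11.26) = 0.01325 kg/s

0.01325 kg/s


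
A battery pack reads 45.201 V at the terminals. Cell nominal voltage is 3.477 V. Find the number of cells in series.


n = V_pack / V_cell = 45.201 / 3.477 = 13

13


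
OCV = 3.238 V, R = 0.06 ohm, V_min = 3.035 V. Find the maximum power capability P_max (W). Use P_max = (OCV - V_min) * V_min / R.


dV = OCV - V_min = 0.203 V (so I_max = dV / R)
P_max = dV * V_min / R = 0.203 * 3.035 / 0.06 = 10.27 W

10.27 W


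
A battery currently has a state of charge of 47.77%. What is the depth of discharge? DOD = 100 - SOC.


Complement of SOC: DOD = 100% - 47.77% = 52.23%

52.23%


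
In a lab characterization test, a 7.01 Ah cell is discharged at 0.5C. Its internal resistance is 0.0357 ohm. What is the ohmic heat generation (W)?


Step 1: I = C_rate * capacity = 0.5 * 7.01 = 3.505 A
Step 2: Q = I^2 * R = 3.505^2 * 0.0357 = 12.285 * 0.0357 = 0.4386 W

0.4386 W


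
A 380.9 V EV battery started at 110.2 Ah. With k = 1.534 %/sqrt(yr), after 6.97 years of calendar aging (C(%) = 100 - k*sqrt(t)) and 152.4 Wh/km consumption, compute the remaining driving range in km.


Step 1: capacity retention = 100 - 1.534 * sqrt(6.97) = 100 - 1.534 * 2.6401 = 95.95%
Step 2: C_now = 110.2 * 95.95/100 = 105.74 Ah
Step 3: E_pack = V * C_now = 380.9 * 105.74 = 40276 Wh
Step 4: range = E_pack / consumption = 40276 / 152.4 = 264.3 km

264.3 km


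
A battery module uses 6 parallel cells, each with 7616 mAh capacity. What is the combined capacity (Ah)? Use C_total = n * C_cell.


Convert: C_cell = 7616 mAh = 7.616 Ah
C_total = 6 * 7.616 = 45.696 Ah

45.696 Ah
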